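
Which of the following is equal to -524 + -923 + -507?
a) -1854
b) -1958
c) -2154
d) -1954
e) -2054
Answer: d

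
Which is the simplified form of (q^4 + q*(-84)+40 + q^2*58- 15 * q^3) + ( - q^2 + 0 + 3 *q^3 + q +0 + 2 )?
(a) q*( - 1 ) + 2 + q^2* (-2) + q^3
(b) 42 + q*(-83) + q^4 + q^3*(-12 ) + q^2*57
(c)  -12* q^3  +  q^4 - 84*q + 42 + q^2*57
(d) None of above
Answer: b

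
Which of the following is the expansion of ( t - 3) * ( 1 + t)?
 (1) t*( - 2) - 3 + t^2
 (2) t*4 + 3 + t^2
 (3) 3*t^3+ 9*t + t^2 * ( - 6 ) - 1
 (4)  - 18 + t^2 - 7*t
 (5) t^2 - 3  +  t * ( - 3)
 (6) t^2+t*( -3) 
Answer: 1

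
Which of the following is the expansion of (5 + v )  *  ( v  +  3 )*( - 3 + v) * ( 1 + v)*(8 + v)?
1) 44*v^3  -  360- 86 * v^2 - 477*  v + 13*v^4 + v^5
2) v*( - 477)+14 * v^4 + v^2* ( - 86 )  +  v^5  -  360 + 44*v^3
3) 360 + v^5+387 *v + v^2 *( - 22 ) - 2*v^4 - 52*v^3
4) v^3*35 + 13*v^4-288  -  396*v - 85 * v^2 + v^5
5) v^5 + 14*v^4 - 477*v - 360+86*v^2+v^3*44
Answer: 2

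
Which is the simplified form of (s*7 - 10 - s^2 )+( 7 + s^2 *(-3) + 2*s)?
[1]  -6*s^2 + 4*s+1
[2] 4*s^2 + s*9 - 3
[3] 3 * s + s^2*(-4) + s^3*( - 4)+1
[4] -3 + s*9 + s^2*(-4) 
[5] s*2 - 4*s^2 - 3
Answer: 4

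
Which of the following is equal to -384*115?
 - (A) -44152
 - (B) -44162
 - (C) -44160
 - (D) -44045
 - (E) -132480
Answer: C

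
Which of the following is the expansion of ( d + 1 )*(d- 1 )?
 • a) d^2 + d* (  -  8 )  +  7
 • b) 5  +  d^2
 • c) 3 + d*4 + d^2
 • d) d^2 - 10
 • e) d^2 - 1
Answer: e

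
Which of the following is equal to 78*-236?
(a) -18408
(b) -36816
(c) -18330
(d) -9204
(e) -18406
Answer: a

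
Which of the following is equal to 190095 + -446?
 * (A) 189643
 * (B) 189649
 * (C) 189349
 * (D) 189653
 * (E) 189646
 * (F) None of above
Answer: B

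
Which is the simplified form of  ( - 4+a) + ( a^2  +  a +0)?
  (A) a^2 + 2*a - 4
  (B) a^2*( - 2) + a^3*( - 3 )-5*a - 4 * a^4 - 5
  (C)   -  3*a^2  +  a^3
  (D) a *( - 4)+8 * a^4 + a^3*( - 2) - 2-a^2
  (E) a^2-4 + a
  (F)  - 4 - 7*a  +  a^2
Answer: A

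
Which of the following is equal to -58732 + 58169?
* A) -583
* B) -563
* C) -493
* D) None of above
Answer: B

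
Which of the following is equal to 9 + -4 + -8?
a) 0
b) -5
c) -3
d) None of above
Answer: c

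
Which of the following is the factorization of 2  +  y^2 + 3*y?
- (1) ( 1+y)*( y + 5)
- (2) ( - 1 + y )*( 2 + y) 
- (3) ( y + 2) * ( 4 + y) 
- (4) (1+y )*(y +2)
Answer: 4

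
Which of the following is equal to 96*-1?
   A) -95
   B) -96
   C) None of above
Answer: B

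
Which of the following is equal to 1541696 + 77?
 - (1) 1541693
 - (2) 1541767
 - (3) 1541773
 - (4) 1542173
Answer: 3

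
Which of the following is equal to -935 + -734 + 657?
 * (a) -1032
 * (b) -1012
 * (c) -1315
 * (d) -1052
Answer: b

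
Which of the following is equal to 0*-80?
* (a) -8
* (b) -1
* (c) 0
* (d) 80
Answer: c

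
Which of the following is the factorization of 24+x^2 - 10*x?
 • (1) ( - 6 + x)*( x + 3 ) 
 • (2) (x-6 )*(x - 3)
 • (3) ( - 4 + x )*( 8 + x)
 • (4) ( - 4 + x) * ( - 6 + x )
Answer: 4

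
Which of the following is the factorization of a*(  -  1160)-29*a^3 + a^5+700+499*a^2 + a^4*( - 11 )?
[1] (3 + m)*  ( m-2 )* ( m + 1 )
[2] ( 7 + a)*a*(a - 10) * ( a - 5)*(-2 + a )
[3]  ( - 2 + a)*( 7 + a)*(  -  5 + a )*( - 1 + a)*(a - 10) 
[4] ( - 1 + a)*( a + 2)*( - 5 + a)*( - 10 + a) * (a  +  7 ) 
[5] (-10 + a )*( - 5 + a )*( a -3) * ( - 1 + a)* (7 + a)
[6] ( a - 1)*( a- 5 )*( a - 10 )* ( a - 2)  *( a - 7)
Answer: 3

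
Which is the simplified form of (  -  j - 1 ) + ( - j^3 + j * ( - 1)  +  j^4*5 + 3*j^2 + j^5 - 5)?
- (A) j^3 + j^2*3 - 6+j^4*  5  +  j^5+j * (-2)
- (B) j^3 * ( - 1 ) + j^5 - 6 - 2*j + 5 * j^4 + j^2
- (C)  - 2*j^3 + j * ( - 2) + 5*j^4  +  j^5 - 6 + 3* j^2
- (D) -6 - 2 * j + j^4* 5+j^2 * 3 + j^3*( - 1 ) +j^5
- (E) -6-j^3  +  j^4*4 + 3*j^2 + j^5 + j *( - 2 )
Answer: D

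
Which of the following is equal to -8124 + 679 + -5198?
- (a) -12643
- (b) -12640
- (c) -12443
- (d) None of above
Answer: a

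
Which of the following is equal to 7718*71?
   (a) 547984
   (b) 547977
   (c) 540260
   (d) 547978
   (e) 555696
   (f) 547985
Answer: d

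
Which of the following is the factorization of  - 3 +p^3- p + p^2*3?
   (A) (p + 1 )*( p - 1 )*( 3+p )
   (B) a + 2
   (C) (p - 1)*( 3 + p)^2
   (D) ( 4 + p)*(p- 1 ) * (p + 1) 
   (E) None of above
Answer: A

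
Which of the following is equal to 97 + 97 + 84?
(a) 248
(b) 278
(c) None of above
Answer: b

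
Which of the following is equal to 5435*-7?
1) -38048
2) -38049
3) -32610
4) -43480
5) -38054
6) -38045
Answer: 6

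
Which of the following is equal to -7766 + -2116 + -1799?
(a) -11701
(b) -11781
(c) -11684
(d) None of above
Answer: d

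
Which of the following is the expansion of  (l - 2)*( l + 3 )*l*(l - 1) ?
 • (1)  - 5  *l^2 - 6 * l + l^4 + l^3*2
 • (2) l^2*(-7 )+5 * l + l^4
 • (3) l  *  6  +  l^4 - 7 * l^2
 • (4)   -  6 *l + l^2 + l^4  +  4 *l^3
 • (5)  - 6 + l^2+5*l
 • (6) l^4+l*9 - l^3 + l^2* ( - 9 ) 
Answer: 3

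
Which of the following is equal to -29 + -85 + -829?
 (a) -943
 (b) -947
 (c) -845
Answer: a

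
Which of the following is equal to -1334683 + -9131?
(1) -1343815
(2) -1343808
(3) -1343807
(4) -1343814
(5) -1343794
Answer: 4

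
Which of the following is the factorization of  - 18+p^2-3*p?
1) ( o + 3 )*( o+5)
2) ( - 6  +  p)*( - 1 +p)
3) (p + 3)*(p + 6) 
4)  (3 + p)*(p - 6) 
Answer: 4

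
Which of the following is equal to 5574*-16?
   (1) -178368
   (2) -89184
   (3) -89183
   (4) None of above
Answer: 2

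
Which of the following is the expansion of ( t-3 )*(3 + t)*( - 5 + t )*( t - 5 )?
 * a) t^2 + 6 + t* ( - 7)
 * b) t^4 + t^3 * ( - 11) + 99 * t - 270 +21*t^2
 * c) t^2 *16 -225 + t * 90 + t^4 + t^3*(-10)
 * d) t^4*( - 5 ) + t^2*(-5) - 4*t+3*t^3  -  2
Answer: c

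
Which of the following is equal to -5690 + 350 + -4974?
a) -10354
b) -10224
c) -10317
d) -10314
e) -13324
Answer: d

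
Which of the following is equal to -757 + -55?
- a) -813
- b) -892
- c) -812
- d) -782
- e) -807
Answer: c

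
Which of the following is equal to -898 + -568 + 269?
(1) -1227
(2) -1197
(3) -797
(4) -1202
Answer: 2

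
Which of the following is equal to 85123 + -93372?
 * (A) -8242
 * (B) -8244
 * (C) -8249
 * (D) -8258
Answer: C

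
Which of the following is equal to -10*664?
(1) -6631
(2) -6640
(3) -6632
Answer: 2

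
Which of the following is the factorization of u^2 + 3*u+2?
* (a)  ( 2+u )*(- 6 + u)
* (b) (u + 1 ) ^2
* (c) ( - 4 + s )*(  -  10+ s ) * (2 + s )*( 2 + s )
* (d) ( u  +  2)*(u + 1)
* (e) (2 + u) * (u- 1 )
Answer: d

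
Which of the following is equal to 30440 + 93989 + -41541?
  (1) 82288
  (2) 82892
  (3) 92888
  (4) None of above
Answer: 4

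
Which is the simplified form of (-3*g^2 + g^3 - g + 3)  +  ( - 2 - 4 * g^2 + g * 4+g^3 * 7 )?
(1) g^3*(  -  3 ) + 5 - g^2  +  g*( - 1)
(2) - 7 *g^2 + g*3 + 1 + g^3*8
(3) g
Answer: 2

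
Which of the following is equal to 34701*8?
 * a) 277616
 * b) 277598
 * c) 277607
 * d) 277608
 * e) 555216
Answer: d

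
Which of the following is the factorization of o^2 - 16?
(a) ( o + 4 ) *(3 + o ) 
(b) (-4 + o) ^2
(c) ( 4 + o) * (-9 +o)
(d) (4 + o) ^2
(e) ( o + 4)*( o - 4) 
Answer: e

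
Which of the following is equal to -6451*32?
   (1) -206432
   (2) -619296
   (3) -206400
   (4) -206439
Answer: 1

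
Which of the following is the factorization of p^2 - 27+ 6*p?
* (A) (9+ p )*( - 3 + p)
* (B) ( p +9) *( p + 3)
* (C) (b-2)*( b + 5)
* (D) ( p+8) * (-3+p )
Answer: A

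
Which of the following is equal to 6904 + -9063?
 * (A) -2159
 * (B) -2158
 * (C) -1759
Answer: A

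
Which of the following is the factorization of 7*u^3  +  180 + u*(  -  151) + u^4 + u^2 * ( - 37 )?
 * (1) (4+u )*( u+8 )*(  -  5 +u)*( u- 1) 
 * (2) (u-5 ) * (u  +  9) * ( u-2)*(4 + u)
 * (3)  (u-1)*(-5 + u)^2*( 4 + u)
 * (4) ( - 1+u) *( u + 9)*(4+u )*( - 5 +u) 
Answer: 4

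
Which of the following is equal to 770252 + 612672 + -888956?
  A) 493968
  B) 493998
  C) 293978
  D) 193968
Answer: A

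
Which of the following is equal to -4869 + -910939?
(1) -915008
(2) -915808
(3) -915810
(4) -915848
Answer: 2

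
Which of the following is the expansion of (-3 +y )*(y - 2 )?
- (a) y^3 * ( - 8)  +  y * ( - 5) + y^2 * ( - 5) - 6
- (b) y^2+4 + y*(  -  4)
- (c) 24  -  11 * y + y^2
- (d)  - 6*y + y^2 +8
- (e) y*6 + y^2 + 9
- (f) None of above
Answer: f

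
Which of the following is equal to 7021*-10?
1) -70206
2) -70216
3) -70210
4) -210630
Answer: 3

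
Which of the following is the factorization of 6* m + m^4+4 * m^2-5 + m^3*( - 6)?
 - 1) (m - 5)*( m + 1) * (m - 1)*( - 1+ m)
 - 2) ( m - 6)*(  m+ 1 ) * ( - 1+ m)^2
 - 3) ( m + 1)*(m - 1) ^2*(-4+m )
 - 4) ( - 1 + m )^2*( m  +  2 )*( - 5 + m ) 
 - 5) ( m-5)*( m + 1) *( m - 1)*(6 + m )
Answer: 1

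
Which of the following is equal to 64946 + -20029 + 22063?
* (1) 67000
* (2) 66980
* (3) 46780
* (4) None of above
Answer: 2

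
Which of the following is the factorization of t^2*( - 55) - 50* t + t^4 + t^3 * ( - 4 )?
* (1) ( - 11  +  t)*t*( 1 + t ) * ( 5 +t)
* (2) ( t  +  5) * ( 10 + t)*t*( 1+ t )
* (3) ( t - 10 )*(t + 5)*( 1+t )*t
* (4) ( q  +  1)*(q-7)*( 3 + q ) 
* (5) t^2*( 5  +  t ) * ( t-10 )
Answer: 3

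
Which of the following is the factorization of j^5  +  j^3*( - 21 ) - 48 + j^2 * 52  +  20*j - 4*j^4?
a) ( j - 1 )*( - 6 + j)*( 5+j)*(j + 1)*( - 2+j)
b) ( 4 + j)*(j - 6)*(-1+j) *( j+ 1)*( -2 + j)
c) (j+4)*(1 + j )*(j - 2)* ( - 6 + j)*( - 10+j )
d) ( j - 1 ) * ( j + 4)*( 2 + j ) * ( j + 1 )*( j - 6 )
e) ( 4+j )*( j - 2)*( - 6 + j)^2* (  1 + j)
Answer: b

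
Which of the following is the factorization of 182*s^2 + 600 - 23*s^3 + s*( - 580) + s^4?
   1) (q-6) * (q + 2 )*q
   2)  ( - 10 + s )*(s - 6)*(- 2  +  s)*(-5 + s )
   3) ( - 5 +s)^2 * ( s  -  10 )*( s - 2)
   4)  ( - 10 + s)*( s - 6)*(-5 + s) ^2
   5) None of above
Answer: 2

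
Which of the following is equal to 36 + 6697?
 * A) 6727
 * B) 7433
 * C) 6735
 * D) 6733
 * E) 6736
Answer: D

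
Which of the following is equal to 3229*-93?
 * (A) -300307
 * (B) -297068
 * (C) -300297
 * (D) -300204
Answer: C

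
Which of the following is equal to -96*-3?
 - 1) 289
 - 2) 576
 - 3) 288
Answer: 3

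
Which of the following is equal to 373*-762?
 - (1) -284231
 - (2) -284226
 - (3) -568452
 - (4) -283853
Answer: 2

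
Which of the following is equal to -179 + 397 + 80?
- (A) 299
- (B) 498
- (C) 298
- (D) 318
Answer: C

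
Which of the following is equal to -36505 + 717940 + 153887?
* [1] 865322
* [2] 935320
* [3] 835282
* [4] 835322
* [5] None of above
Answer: 4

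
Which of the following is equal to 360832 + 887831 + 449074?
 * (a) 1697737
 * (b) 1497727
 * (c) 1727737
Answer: a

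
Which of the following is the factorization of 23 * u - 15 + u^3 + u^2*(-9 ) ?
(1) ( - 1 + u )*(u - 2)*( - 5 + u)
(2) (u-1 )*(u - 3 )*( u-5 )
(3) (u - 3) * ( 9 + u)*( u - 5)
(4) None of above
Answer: 2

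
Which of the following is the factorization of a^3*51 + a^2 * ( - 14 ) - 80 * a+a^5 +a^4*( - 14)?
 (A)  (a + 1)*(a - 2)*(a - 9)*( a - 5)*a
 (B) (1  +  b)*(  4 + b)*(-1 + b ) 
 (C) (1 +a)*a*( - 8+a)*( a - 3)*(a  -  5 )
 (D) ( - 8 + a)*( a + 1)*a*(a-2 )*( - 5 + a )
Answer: D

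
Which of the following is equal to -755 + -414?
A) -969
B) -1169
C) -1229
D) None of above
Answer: B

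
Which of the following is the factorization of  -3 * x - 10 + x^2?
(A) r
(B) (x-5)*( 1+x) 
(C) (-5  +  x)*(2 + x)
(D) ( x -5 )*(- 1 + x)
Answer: C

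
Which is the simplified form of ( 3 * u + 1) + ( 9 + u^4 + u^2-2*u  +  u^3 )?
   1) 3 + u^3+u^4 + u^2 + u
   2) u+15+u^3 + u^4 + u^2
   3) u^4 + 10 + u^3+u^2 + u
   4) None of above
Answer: 3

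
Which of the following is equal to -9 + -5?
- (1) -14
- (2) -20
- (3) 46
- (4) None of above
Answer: 1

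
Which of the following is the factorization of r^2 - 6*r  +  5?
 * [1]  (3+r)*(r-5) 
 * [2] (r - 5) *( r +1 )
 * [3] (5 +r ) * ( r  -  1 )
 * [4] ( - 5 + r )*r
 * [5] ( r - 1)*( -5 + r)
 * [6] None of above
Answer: 5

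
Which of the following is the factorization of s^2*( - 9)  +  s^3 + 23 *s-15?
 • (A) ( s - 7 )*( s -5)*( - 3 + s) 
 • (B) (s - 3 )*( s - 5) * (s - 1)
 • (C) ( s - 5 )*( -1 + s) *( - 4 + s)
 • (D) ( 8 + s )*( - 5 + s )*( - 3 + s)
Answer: B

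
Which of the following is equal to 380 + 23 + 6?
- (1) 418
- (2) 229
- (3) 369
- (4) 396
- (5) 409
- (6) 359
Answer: 5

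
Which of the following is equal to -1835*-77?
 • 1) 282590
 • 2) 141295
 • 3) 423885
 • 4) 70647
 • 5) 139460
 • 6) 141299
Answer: 2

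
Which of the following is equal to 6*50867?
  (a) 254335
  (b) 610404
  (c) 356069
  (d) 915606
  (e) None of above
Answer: e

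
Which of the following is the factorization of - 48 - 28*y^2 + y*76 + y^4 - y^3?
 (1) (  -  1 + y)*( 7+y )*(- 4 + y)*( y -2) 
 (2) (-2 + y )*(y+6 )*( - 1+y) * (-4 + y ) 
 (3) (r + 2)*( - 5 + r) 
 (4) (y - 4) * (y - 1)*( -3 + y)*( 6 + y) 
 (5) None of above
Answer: 2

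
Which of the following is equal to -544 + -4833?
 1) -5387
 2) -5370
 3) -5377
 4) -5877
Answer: 3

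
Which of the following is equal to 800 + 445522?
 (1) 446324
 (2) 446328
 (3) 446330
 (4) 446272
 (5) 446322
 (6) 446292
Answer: 5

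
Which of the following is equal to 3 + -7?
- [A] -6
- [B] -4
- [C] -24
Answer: B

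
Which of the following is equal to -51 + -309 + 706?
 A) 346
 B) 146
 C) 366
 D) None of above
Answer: A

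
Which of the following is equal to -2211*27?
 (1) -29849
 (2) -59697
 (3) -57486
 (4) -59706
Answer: 2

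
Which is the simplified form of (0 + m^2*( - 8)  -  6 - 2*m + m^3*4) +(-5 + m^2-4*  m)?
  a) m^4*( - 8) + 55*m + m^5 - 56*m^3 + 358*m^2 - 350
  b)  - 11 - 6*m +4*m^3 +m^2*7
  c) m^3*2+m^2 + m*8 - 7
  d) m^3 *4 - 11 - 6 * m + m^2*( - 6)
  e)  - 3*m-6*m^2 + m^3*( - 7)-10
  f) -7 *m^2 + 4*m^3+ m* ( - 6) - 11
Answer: f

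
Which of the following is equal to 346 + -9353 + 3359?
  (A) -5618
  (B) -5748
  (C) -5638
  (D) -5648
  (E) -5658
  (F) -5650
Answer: D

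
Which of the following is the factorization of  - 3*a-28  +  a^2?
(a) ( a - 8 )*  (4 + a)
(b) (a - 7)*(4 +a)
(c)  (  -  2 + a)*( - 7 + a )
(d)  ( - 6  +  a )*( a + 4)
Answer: b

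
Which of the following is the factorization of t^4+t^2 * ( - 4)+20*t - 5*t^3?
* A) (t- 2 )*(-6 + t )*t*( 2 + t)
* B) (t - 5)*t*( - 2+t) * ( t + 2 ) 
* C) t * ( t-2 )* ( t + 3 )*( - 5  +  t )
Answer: B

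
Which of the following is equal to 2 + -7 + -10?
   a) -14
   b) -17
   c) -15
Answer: c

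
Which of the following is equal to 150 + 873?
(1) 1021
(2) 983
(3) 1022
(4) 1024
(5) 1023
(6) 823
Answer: 5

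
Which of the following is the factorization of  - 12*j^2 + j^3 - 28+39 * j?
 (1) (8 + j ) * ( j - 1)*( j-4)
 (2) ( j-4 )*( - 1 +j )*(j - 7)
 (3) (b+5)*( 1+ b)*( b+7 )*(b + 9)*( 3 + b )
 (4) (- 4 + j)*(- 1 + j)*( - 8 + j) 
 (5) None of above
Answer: 2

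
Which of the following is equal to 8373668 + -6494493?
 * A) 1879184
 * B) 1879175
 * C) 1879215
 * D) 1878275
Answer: B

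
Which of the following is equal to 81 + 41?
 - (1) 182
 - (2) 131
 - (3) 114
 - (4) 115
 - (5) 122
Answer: 5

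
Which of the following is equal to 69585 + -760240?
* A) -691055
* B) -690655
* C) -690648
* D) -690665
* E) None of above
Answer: B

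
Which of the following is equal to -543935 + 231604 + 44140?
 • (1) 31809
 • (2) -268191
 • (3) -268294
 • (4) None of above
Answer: 2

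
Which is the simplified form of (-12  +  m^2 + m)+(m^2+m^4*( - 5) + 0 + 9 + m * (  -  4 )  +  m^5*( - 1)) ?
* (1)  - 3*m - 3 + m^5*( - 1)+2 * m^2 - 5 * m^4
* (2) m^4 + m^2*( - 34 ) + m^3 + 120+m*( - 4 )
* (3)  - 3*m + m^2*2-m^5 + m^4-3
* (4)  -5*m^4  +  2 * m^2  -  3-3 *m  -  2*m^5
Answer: 1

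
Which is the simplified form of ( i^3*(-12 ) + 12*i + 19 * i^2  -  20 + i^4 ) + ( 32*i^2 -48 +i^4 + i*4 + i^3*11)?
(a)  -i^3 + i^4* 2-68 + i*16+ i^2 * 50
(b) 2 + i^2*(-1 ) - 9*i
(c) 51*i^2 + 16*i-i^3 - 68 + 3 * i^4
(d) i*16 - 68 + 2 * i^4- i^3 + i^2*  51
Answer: d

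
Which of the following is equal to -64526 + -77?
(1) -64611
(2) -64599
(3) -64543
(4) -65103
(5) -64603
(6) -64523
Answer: 5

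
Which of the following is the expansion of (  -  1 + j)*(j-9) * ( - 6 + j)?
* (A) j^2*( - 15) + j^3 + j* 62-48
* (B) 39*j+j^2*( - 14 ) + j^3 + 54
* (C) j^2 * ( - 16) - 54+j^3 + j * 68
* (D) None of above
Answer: D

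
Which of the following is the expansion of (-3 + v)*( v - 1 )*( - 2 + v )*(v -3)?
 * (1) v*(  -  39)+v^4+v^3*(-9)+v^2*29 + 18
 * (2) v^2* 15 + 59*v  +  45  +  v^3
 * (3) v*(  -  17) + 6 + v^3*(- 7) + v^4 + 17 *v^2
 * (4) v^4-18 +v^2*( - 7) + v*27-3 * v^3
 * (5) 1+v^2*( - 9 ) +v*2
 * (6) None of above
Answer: 1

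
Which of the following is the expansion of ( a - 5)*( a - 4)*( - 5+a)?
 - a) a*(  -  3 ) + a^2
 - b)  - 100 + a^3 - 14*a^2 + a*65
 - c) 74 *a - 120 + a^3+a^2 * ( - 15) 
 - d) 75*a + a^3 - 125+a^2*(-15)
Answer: b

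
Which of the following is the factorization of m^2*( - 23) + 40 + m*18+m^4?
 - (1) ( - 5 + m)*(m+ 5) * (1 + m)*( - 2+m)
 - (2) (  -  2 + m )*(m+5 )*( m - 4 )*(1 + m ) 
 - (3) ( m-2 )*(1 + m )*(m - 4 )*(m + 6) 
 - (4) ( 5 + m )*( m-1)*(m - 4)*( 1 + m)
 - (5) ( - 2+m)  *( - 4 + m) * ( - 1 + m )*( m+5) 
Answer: 2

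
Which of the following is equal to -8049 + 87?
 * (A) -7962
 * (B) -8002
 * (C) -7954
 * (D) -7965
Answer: A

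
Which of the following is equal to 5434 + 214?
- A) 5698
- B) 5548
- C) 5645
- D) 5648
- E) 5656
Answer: D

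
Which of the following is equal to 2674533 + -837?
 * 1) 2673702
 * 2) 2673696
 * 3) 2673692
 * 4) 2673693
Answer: 2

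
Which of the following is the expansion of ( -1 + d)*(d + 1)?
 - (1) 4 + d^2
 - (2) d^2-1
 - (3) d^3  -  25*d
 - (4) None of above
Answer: 2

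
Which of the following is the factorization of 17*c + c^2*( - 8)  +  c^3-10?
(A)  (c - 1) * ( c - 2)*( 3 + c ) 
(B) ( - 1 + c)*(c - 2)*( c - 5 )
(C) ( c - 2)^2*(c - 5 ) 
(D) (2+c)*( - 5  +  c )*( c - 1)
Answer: B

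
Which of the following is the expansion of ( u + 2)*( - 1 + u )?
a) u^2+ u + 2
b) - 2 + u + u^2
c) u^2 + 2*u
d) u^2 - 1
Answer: b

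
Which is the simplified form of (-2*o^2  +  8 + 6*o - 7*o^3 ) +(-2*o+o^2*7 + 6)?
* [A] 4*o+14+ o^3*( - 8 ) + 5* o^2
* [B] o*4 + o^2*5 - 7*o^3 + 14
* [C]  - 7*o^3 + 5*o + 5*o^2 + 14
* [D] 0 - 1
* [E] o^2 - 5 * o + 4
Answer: B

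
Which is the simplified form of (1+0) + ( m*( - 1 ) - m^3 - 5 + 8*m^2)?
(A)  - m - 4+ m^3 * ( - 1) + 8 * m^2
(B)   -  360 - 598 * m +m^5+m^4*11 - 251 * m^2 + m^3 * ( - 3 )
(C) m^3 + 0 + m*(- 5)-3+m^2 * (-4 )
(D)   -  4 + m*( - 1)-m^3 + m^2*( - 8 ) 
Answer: A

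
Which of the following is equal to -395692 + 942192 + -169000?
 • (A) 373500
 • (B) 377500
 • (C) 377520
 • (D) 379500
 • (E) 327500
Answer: B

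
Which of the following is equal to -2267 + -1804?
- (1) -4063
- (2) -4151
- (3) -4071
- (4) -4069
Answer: 3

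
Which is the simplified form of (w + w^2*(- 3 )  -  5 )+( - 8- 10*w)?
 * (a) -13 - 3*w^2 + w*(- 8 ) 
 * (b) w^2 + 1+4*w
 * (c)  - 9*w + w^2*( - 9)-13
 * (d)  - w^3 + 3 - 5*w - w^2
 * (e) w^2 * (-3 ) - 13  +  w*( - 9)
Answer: e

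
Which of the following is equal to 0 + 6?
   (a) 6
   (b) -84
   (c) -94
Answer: a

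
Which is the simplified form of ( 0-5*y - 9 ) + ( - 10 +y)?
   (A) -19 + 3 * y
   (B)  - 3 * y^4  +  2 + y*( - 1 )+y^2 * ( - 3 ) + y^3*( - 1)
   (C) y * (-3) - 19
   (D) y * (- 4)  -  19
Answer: D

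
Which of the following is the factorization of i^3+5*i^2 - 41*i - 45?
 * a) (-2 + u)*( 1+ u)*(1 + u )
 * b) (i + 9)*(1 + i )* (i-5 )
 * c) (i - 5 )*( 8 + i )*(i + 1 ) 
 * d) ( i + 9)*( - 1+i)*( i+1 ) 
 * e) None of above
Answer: b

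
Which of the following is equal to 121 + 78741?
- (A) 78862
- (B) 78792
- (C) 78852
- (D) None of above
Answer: A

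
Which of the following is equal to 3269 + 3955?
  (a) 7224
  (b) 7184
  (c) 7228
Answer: a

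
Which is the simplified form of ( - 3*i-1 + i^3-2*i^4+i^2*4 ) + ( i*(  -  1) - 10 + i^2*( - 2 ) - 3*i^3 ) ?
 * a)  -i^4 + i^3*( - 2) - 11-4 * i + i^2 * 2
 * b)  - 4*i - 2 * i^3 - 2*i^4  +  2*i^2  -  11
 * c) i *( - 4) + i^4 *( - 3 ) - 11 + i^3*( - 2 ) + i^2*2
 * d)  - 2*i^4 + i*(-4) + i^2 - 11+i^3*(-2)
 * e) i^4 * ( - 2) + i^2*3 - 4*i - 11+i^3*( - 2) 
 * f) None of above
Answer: b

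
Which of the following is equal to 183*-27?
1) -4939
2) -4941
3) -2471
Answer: 2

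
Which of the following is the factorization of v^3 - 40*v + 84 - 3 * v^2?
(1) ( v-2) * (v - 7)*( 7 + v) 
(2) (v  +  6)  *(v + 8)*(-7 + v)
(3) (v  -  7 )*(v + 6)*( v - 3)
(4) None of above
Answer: 4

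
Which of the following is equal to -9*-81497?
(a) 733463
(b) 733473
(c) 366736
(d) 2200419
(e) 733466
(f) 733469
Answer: b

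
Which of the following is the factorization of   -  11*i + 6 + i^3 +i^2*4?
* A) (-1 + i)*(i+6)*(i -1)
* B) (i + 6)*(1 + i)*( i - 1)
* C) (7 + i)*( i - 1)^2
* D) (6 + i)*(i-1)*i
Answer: A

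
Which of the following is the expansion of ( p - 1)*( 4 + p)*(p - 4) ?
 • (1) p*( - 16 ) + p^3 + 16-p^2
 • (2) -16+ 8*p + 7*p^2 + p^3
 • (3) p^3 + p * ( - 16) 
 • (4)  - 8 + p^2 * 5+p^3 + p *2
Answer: 1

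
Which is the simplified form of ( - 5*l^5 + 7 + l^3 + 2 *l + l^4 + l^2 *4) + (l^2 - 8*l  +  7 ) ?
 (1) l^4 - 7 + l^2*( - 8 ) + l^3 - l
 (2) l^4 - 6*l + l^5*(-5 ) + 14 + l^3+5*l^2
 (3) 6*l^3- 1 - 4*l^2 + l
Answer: 2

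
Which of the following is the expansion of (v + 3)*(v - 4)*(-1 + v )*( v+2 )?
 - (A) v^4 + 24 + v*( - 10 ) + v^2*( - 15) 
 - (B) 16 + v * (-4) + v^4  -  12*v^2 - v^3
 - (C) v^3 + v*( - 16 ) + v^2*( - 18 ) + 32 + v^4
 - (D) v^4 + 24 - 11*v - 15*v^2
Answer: A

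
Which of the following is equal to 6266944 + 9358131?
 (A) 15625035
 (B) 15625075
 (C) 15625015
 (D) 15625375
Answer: B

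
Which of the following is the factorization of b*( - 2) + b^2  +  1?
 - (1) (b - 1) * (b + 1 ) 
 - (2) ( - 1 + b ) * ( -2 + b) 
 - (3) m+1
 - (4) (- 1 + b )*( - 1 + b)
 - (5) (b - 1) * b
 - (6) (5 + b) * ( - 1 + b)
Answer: 4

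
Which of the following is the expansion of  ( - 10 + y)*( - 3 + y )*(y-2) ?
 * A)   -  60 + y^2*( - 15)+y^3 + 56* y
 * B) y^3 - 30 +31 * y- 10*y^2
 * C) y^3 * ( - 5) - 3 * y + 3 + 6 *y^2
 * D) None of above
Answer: A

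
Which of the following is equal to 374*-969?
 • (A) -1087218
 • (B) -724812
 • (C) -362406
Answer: C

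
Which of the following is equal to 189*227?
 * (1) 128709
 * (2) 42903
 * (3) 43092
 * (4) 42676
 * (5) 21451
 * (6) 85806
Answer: 2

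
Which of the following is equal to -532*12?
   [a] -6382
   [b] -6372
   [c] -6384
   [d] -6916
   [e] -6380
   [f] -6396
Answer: c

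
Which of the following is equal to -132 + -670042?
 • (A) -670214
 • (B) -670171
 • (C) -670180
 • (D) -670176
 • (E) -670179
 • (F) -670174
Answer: F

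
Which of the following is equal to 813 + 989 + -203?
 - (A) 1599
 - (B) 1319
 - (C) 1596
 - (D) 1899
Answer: A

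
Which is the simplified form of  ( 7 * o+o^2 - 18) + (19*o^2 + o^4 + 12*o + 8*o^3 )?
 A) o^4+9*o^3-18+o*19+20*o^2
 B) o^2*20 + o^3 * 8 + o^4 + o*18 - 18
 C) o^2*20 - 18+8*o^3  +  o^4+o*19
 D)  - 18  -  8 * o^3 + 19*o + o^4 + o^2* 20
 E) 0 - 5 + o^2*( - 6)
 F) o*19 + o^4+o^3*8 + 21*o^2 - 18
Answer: C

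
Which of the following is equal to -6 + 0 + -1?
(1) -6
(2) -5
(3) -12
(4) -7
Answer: 4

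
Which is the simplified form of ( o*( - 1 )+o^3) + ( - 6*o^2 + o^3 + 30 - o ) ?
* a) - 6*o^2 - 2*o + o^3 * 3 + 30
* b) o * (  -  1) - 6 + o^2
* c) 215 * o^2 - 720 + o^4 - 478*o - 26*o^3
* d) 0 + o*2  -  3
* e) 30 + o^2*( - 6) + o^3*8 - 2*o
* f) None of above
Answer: f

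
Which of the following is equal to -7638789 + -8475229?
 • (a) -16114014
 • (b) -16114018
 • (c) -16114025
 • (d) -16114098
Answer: b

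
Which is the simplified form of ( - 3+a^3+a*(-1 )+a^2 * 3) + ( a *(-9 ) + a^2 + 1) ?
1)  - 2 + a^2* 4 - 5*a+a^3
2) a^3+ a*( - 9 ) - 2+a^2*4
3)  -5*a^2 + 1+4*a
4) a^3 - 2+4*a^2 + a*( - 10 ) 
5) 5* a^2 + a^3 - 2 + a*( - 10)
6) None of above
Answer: 4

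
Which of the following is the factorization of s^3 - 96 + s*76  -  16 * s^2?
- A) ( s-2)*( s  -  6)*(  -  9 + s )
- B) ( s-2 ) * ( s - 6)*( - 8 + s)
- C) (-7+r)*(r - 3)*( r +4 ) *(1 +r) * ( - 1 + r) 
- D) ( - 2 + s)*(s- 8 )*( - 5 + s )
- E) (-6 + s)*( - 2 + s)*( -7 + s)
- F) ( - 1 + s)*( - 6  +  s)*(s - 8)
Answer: B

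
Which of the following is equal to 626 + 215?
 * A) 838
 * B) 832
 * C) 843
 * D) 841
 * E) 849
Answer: D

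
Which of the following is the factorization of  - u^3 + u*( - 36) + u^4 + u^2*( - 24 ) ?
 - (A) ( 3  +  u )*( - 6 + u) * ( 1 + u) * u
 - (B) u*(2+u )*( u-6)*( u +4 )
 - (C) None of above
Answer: C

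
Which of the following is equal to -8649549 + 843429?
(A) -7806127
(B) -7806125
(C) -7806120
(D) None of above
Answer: C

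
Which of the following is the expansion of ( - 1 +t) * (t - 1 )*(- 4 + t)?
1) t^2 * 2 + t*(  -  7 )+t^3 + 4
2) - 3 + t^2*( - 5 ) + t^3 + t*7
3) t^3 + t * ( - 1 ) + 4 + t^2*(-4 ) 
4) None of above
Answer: 4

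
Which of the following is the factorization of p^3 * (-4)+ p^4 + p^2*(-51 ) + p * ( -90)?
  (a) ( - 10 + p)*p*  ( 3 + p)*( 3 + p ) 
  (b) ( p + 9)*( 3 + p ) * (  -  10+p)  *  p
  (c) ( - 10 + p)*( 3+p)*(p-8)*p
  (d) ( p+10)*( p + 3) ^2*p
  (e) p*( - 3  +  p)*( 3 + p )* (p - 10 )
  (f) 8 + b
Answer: a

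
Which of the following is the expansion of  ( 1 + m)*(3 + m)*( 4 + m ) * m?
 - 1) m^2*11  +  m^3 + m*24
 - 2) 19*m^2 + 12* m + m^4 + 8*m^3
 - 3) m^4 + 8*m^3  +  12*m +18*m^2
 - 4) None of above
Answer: 2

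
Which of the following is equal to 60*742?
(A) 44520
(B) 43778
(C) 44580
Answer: A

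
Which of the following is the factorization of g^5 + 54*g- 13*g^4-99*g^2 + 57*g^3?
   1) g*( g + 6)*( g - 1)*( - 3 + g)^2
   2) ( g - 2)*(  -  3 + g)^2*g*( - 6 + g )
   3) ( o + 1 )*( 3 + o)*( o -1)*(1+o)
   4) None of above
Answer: 4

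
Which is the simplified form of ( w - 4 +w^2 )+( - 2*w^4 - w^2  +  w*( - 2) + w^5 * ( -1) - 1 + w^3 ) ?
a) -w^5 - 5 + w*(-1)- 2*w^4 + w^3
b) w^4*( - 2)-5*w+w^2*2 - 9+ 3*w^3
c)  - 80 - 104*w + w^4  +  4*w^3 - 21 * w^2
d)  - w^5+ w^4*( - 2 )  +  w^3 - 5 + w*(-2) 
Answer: a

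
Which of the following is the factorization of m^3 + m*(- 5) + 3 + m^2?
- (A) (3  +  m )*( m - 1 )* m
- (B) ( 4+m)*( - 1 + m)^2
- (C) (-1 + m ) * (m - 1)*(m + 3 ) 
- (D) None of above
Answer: C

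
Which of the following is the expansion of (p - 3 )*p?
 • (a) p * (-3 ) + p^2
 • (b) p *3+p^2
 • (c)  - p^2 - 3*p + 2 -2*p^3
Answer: a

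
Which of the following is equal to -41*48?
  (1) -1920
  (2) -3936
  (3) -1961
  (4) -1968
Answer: 4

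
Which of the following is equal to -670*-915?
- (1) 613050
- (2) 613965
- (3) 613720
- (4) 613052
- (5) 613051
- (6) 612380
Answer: 1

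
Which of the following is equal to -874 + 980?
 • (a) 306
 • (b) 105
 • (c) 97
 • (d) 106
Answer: d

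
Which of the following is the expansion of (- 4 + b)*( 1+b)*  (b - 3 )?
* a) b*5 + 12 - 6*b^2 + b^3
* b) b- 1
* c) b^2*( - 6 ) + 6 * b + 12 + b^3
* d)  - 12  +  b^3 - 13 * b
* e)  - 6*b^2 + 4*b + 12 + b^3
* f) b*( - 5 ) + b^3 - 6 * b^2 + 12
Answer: a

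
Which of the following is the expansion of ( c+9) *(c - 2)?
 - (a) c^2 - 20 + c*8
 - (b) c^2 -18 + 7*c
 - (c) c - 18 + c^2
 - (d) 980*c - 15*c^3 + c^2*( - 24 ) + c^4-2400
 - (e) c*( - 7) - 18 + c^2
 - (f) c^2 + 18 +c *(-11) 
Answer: b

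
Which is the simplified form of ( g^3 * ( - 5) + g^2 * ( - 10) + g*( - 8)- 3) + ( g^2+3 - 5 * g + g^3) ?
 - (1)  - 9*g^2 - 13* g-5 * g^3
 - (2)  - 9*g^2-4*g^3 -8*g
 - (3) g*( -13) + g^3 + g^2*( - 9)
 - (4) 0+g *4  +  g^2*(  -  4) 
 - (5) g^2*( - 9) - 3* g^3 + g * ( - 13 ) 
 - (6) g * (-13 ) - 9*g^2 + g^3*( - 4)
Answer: 6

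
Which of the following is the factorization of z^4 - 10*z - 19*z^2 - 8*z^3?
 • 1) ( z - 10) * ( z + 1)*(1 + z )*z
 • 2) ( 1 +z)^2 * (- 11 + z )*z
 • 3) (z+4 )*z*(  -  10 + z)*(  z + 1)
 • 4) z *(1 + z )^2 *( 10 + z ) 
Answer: 1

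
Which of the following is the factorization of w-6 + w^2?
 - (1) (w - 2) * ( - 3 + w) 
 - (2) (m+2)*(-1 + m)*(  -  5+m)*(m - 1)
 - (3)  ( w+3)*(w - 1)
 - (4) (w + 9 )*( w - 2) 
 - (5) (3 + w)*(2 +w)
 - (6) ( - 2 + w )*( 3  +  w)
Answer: 6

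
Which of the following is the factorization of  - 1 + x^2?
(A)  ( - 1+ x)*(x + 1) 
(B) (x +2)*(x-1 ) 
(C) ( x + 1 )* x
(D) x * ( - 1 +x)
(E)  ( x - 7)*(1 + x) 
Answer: A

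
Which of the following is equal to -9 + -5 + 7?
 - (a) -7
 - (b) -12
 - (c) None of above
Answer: a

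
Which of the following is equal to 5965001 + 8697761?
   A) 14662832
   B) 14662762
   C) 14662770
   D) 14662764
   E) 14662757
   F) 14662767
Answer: B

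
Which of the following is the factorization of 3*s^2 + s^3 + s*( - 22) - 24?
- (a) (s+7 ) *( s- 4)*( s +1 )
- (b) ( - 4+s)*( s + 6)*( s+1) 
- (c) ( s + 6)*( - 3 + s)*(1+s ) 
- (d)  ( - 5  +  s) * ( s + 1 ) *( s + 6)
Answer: b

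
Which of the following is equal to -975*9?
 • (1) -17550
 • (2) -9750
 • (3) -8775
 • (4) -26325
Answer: 3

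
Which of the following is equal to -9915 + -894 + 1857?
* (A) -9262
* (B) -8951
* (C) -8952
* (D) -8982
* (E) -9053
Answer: C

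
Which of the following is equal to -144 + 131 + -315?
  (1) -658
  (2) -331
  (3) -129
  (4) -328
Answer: 4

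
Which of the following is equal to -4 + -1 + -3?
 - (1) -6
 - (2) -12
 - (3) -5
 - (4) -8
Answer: 4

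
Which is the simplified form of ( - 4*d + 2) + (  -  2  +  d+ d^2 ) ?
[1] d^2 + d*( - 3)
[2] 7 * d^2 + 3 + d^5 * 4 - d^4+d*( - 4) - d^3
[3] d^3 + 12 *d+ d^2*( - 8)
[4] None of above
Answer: 1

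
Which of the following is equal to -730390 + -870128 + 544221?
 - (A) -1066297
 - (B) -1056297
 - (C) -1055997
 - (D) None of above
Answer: B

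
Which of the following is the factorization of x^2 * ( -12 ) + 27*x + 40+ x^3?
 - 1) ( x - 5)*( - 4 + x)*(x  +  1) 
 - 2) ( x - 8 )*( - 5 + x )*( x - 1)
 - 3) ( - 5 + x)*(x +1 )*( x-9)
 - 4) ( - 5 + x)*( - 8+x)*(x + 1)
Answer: 4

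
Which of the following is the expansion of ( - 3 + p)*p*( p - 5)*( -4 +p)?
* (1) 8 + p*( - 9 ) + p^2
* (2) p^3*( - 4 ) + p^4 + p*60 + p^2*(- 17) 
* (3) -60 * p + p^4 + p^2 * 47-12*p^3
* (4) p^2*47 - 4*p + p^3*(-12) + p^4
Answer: 3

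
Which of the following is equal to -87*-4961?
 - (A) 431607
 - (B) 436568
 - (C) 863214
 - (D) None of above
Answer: A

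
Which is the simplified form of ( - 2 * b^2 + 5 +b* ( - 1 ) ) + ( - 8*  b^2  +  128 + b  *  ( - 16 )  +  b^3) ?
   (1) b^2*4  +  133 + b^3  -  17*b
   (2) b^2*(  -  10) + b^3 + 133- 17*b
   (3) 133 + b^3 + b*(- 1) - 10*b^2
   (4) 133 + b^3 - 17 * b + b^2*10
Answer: 2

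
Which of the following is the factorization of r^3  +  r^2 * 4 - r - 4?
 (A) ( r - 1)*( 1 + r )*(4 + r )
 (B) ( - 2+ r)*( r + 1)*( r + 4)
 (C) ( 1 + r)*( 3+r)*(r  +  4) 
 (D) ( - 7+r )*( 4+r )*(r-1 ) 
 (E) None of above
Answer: A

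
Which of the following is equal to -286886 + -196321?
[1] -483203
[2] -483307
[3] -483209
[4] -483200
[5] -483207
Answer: 5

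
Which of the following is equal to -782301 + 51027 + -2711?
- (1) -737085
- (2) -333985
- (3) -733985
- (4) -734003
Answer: 3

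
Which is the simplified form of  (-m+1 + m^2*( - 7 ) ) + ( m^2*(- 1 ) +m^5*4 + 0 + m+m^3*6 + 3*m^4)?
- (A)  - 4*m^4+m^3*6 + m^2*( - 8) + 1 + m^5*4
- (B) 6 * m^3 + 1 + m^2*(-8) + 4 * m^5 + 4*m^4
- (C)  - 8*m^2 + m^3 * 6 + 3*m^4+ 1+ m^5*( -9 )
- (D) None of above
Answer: D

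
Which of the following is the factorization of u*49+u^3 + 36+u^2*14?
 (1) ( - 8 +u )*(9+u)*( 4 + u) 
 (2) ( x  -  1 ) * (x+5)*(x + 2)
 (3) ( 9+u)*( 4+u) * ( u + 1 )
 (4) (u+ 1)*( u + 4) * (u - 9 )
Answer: 3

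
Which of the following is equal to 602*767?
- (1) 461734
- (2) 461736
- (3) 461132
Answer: 1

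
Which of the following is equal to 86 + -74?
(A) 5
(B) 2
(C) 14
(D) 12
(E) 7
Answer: D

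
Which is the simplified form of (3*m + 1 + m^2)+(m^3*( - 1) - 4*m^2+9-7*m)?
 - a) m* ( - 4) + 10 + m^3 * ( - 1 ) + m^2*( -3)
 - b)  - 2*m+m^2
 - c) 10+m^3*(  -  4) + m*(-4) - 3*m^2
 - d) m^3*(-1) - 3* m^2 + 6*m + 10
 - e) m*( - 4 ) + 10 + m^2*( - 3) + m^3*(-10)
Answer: a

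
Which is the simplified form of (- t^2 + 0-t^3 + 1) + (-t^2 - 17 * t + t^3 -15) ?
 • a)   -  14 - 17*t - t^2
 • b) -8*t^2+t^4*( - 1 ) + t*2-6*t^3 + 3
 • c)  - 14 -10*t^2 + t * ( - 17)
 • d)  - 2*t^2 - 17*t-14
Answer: d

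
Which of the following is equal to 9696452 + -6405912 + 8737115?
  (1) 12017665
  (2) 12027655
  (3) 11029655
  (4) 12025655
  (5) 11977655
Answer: 2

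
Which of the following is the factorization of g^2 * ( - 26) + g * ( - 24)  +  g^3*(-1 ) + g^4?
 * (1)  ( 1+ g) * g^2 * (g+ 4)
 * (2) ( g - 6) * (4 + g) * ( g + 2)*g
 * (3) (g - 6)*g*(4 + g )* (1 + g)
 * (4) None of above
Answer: 3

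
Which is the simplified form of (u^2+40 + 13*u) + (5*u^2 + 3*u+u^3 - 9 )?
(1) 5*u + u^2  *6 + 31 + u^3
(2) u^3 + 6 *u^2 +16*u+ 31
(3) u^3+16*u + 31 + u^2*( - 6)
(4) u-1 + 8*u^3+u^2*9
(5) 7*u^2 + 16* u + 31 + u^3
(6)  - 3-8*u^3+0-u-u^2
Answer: 2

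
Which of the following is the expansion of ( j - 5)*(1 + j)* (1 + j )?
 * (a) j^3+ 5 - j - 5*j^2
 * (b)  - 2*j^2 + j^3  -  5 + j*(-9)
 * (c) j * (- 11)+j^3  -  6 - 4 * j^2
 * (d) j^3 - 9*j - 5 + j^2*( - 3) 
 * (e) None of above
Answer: d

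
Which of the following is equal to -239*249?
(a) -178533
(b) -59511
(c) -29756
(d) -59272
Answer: b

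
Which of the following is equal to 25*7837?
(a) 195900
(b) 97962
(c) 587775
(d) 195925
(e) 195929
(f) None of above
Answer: d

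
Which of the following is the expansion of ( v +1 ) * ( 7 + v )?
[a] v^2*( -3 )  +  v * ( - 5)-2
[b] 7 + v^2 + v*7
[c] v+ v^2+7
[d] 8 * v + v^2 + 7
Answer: d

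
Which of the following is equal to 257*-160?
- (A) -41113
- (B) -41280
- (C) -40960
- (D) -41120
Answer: D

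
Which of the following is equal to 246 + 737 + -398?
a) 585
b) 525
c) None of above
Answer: a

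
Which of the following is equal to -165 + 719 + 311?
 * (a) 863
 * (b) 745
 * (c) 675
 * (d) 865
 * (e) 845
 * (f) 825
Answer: d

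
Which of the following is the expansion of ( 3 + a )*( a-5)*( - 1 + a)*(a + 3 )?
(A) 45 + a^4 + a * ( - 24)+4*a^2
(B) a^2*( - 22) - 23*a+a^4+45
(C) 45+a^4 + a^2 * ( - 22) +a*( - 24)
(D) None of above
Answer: C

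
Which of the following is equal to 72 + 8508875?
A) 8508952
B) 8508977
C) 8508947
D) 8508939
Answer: C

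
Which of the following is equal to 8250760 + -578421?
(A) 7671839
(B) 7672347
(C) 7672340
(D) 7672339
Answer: D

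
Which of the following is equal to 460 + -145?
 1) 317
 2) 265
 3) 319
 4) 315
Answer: 4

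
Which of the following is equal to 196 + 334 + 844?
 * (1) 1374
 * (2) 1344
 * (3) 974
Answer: 1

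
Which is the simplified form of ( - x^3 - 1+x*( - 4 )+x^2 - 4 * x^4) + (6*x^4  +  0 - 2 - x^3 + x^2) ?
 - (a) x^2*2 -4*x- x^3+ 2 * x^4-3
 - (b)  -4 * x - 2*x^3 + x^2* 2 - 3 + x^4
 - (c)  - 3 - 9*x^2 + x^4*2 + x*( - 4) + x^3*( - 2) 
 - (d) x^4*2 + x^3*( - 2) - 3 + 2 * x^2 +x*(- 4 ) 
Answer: d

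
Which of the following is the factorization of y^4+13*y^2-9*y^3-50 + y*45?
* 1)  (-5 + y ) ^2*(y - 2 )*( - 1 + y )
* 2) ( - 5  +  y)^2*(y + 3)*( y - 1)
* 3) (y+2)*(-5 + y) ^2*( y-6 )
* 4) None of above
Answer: 4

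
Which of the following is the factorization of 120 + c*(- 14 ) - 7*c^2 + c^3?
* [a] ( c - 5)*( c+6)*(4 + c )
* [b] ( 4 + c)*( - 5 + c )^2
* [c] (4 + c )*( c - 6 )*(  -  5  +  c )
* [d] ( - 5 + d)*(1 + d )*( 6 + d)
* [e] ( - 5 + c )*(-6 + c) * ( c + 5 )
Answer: c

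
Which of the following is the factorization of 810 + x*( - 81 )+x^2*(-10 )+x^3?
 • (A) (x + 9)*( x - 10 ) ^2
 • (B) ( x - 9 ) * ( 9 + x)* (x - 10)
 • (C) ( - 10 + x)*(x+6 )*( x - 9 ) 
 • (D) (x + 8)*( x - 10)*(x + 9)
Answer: B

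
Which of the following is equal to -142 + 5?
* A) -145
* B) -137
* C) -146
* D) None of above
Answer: B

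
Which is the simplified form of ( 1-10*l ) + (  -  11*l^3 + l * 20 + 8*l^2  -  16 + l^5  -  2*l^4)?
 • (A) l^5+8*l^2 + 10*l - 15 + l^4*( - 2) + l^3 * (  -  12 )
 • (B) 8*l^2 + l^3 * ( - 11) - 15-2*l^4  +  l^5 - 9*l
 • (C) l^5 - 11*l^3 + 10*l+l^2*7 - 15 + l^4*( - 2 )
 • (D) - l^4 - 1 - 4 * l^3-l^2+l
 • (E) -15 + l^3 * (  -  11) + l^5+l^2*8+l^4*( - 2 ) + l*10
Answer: E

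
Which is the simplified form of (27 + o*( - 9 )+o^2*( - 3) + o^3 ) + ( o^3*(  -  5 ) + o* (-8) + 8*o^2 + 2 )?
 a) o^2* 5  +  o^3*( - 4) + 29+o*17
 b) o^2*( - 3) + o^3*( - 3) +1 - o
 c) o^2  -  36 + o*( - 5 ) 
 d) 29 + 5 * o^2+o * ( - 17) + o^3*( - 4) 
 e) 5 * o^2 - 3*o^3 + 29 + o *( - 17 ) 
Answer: d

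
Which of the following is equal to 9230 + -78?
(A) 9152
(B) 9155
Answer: A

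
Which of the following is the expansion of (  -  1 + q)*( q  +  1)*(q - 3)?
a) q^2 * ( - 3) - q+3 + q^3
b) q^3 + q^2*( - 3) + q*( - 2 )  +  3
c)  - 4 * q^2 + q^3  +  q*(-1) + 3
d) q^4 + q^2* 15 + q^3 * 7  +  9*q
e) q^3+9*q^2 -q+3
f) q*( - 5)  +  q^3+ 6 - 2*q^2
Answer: a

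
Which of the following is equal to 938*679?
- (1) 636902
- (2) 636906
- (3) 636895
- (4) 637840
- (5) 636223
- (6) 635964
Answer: 1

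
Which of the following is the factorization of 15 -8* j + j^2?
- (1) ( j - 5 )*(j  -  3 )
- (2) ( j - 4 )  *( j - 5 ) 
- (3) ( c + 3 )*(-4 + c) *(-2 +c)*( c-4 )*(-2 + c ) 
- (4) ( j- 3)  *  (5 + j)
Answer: 1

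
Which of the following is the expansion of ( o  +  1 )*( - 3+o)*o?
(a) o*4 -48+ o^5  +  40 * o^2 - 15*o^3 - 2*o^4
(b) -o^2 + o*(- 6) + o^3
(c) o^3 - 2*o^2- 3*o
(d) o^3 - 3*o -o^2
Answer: c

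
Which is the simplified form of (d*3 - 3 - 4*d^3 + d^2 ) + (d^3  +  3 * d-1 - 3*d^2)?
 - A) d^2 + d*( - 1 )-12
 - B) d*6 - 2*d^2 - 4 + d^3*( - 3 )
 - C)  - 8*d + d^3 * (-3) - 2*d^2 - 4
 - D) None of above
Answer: B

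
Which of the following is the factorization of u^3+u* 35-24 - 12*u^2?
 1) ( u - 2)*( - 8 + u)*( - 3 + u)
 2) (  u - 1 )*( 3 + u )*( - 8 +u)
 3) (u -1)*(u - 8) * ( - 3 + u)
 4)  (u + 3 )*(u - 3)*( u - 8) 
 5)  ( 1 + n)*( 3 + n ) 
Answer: 3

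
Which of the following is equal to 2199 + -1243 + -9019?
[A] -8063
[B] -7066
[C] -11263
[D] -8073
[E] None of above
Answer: A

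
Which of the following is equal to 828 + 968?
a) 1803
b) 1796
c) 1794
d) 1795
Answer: b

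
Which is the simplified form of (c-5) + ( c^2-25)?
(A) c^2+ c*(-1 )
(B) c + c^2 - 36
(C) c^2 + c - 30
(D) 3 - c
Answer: C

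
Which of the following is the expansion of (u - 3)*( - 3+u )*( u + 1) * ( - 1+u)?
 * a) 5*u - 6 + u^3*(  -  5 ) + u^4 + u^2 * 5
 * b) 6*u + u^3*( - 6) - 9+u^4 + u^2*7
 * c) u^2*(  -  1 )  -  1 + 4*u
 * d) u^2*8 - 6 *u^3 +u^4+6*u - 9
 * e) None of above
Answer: d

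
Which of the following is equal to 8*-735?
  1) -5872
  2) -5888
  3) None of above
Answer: 3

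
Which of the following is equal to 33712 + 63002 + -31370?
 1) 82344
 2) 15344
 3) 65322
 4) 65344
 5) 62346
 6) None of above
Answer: 4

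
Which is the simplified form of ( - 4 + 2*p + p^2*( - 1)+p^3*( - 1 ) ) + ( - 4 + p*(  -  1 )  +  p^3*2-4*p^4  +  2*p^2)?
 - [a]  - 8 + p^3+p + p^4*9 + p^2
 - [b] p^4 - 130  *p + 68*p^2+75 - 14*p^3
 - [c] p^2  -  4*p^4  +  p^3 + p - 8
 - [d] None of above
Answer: c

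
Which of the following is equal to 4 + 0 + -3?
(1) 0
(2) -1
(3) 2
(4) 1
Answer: 4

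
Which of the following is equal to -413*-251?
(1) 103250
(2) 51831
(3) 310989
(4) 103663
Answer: 4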